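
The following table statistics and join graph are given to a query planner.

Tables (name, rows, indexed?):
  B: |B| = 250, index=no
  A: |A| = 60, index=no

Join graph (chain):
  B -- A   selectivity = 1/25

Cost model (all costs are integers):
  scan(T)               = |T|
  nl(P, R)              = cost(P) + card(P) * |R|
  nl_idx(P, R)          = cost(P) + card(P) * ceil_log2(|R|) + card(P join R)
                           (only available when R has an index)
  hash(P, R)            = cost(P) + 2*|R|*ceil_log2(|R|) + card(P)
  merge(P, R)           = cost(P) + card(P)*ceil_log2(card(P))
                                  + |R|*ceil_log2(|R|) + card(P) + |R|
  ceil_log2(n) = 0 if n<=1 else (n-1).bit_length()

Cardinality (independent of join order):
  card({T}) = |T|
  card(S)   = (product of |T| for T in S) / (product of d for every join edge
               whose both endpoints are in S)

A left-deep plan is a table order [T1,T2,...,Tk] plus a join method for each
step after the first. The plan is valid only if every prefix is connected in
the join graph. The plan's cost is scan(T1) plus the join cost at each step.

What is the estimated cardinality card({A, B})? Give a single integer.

Tables in S: A(60), B(250)
Edges inside S: B-A(d=25)
numerator = 60 * 250 = 15000
denominator = 25 = 25
card(S) = 15000 / 25 = 600

600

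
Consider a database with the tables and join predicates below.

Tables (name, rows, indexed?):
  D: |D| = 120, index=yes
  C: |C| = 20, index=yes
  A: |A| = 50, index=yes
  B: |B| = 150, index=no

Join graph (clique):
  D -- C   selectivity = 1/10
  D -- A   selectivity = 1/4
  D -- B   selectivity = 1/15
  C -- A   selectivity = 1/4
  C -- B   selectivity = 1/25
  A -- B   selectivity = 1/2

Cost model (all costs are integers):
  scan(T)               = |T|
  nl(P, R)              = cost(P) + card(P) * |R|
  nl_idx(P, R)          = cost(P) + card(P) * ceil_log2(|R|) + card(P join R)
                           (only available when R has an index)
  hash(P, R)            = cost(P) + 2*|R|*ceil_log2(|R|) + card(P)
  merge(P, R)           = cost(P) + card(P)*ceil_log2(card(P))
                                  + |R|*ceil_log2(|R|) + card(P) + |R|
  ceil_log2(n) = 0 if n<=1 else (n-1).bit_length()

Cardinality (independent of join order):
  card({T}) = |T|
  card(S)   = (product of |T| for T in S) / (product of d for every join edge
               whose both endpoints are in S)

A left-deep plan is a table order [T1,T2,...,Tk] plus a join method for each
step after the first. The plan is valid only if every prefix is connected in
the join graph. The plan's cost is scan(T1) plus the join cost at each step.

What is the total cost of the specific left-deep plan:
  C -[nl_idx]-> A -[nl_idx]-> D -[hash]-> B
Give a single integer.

step 1: scan C: cost=20, card=20
step 2: join A via nl_idx
    card(P join A) = 20*50/(4) = 250
    cost = 20 + 20*6 + 250 = 390
step 3: join D via nl_idx
    card(P join D) = 250*120/(10*4) = 750
    cost = 390 + 250*7 + 750 = 2890
step 4: join B via hash
    card(P join B) = 750*150/(15*25*2) = 150
    cost = 2890 + 2*150*8 + 750 = 6040

6040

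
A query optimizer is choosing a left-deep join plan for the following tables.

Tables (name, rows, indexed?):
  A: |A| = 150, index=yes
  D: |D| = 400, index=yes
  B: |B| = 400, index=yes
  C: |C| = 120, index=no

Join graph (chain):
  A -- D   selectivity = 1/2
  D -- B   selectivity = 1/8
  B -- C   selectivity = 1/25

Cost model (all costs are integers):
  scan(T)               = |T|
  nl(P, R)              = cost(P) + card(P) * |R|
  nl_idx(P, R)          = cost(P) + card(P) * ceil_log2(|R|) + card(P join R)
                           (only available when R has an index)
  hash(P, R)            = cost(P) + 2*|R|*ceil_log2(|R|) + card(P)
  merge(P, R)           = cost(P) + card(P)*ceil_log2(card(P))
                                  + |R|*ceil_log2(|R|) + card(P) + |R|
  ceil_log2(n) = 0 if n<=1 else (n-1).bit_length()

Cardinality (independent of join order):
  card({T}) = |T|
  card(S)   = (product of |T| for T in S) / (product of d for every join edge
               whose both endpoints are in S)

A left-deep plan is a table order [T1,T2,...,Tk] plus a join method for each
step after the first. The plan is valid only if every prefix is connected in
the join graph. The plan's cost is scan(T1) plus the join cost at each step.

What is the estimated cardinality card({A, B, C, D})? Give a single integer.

Tables in S: A(150), B(400), C(120), D(400)
Edges inside S: A-D(d=2), D-B(d=8), B-C(d=25)
numerator = 150 * 400 * 120 * 400 = 2880000000
denominator = 2 * 8 * 25 = 400
card(S) = 2880000000 / 400 = 7200000

7200000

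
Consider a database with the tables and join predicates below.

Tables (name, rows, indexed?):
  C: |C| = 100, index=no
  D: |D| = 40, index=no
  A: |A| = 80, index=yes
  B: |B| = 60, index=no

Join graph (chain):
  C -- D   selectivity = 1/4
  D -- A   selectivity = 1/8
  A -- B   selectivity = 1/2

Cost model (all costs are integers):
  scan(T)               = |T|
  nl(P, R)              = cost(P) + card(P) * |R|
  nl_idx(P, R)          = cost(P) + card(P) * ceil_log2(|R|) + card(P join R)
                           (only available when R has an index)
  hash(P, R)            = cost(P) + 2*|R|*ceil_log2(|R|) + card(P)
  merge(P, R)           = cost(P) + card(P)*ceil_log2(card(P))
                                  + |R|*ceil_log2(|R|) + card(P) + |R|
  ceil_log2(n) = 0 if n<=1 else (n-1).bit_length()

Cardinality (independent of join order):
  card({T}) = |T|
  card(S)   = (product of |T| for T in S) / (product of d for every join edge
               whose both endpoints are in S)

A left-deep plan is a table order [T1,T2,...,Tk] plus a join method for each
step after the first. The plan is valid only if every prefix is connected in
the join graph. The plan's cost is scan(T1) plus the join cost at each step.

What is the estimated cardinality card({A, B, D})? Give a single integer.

12000

Tables in S: A(80), B(60), D(40)
Edges inside S: D-A(d=8), A-B(d=2)
numerator = 80 * 60 * 40 = 192000
denominator = 8 * 2 = 16
card(S) = 192000 / 16 = 12000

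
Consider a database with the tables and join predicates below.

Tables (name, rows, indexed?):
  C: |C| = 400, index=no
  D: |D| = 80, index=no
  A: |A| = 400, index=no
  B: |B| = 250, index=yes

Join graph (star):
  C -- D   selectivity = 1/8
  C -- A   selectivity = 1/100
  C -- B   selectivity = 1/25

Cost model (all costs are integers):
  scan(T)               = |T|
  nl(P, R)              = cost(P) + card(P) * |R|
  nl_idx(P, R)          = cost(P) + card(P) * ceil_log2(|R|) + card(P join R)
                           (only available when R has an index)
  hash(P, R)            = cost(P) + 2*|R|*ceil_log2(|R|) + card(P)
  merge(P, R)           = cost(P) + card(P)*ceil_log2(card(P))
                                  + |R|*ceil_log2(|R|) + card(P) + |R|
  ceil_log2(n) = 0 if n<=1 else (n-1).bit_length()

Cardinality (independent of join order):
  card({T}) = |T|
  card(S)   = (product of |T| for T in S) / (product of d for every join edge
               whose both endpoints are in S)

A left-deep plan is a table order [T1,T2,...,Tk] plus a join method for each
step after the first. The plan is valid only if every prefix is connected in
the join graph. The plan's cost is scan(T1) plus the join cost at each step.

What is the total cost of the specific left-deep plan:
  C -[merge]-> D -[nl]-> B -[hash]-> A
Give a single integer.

step 1: scan C: cost=400, card=400
step 2: join D via merge
    card(P join D) = 400*80/(8) = 4000
    cost = 400 + 400*9 + 80*7 + 400 + 80 = 5040
step 3: join B via nl
    card(P join B) = 4000*250/(25) = 40000
    cost = 5040 + 4000*250 = 1005040
step 4: join A via hash
    card(P join A) = 40000*400/(100) = 160000
    cost = 1005040 + 2*400*9 + 40000 = 1052240

1052240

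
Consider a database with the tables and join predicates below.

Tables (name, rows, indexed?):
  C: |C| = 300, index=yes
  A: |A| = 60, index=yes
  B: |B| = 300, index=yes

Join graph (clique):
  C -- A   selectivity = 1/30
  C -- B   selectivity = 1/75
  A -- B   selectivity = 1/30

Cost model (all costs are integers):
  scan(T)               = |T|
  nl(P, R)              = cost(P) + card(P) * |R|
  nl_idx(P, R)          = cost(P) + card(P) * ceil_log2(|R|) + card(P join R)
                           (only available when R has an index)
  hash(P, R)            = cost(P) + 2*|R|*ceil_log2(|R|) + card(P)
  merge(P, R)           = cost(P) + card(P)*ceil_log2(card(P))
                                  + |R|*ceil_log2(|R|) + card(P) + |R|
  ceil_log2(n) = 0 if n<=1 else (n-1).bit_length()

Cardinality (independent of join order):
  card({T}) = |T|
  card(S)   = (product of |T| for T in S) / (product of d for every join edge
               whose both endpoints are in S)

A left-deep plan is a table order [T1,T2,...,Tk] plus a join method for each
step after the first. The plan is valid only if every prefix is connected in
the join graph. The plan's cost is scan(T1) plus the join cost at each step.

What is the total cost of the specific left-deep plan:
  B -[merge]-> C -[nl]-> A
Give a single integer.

step 1: scan B: cost=300, card=300
step 2: join C via merge
    card(P join C) = 300*300/(75) = 1200
    cost = 300 + 300*9 + 300*9 + 300 + 300 = 6300
step 3: join A via nl
    card(P join A) = 1200*60/(30*30) = 80
    cost = 6300 + 1200*60 = 78300

78300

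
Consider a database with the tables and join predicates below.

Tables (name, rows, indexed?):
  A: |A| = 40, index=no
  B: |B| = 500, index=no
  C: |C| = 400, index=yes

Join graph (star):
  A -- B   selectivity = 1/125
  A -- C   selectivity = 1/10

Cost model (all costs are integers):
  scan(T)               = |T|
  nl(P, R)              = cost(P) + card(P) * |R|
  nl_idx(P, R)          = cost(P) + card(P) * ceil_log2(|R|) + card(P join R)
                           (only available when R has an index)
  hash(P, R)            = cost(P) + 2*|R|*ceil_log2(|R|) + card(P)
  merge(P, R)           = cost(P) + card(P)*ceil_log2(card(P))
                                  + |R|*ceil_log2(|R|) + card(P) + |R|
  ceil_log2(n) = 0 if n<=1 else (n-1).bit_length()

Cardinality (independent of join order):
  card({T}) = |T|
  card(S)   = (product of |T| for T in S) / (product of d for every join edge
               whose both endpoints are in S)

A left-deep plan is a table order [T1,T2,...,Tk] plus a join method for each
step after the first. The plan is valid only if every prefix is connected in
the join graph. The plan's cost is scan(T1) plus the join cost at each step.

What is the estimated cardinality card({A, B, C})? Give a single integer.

6400

Tables in S: A(40), B(500), C(400)
Edges inside S: A-B(d=125), A-C(d=10)
numerator = 40 * 500 * 400 = 8000000
denominator = 125 * 10 = 1250
card(S) = 8000000 / 1250 = 6400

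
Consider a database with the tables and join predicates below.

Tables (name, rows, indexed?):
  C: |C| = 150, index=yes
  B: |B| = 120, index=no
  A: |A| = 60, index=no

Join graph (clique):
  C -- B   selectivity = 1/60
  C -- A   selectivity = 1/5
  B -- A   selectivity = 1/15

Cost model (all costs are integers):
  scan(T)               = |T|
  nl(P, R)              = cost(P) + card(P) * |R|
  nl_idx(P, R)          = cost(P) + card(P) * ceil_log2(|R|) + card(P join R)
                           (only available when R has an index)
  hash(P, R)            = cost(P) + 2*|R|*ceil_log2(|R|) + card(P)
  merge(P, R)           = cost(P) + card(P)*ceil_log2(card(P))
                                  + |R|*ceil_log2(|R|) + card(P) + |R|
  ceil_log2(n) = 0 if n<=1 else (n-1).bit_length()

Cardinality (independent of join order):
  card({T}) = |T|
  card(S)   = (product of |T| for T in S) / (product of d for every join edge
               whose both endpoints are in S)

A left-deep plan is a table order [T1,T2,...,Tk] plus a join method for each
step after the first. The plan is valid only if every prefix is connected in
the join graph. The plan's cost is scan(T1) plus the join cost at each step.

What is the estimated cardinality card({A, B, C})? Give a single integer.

240

Tables in S: A(60), B(120), C(150)
Edges inside S: C-B(d=60), C-A(d=5), B-A(d=15)
numerator = 60 * 120 * 150 = 1080000
denominator = 60 * 5 * 15 = 4500
card(S) = 1080000 / 4500 = 240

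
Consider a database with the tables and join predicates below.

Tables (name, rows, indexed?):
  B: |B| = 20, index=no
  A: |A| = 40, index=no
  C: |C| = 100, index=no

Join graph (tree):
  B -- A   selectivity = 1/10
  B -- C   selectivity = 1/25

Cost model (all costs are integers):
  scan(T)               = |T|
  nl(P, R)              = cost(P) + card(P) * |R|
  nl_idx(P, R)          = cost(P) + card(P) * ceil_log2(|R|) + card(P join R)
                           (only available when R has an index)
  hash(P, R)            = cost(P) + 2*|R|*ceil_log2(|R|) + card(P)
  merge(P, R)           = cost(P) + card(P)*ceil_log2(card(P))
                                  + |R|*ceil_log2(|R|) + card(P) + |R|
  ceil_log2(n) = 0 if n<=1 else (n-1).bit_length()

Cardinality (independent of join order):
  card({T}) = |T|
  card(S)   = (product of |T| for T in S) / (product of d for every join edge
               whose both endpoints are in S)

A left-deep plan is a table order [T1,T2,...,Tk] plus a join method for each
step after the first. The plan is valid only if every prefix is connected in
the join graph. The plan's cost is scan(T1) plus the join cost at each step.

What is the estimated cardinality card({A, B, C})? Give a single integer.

Tables in S: A(40), B(20), C(100)
Edges inside S: B-A(d=10), B-C(d=25)
numerator = 40 * 20 * 100 = 80000
denominator = 10 * 25 = 250
card(S) = 80000 / 250 = 320

320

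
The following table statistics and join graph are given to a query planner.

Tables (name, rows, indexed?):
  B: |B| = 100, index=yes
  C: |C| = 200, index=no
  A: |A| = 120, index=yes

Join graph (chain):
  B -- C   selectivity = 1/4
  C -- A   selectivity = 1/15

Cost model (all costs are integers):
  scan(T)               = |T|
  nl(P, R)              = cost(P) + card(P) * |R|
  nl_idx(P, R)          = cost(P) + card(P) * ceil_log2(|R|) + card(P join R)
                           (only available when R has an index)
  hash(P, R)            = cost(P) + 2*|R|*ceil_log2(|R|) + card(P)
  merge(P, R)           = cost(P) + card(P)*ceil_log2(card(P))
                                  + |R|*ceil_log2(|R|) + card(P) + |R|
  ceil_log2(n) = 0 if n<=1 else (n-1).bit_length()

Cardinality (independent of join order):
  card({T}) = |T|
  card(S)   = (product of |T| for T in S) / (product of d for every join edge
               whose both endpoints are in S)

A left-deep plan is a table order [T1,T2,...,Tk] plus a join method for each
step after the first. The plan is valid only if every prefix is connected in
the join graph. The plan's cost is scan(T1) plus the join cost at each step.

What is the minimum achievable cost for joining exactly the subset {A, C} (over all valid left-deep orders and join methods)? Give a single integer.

2080

Selinger DP over subsets of {A,C}:
  {C}: scan cost=200, card=200
  {A}: scan cost=120, card=120
  {AC}: card=1600; try (A,hash)→2080, (C,merge)→2880, (A,merge)→2960, (A,nl_idx)→3200, (C,hash)→3440, (C,nl)→24120 …(+1); best=2080 via (A,hash)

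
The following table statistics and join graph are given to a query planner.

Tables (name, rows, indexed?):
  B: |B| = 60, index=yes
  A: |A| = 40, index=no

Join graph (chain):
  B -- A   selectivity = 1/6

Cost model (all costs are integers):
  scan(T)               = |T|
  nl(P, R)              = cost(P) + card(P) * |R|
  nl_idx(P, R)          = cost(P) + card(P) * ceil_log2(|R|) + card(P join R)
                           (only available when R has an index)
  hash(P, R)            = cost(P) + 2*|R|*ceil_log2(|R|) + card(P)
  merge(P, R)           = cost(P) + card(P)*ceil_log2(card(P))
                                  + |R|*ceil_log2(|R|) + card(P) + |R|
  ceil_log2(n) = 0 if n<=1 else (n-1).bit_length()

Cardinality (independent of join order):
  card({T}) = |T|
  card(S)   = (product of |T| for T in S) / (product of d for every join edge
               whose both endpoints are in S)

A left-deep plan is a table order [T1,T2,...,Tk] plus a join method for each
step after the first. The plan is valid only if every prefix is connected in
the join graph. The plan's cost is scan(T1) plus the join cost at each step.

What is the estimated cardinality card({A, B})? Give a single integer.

Tables in S: A(40), B(60)
Edges inside S: B-A(d=6)
numerator = 40 * 60 = 2400
denominator = 6 = 6
card(S) = 2400 / 6 = 400

400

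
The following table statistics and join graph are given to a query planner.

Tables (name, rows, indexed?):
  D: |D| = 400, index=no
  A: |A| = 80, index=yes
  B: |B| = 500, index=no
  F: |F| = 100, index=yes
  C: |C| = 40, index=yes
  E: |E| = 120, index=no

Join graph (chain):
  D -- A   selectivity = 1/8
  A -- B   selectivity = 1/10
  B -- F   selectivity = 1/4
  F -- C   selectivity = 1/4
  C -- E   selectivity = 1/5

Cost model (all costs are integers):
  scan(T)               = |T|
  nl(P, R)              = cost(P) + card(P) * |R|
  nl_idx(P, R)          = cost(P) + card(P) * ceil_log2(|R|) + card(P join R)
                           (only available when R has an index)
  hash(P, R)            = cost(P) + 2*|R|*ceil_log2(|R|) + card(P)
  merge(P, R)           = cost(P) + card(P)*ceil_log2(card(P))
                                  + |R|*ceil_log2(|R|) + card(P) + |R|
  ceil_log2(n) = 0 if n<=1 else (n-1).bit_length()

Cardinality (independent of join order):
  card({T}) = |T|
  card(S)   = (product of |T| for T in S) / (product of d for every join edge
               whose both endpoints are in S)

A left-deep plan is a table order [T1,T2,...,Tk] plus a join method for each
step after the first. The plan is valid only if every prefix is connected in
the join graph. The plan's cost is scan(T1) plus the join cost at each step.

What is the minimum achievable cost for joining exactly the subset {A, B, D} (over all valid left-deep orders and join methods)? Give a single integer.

13320

Selinger DP over subsets of {A,B,D}:
  {D}: scan cost=400, card=400
  {A}: scan cost=80, card=80
  {B}: scan cost=500, card=500
  {AD}: card=4000; try (A,hash)→1920, (D,merge)→4720, (A,merge)→5040, (A,nl_idx)→7200, (D,hash)→7360, (D,nl)→32080 …(+1); best=1920 via (A,hash)
  {AB}: card=4000; try (A,hash)→2120, (B,merge)→5720, (A,merge)→6140, (A,nl_idx)→8000, (B,hash)→9160, (B,nl)→40080 …(+1); best=2120 via (A,hash)
  {ABD}: card=200000; try (D,hash)→13320, (B,hash)→14920, (D,merge)→58120, (B,merge)→58920, (D,nl)→1602120, (B,nl)→2001920; best=13320 via (D,hash)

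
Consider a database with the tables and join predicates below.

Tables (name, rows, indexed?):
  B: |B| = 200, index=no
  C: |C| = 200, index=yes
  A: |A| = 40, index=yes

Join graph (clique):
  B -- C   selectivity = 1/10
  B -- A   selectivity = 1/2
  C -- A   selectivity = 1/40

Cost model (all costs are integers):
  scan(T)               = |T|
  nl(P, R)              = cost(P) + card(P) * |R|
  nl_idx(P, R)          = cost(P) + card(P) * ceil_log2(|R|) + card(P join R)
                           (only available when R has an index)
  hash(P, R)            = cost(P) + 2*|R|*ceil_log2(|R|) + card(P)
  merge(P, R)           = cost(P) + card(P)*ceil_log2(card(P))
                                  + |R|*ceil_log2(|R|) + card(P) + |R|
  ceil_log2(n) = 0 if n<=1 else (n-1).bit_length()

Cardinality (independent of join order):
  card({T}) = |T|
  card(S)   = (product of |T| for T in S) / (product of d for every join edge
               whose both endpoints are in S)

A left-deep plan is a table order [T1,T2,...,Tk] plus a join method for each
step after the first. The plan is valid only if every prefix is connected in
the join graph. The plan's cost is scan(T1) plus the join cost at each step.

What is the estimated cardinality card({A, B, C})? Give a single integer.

Tables in S: A(40), B(200), C(200)
Edges inside S: B-C(d=10), B-A(d=2), C-A(d=40)
numerator = 40 * 200 * 200 = 1600000
denominator = 10 * 2 * 40 = 800
card(S) = 1600000 / 800 = 2000

2000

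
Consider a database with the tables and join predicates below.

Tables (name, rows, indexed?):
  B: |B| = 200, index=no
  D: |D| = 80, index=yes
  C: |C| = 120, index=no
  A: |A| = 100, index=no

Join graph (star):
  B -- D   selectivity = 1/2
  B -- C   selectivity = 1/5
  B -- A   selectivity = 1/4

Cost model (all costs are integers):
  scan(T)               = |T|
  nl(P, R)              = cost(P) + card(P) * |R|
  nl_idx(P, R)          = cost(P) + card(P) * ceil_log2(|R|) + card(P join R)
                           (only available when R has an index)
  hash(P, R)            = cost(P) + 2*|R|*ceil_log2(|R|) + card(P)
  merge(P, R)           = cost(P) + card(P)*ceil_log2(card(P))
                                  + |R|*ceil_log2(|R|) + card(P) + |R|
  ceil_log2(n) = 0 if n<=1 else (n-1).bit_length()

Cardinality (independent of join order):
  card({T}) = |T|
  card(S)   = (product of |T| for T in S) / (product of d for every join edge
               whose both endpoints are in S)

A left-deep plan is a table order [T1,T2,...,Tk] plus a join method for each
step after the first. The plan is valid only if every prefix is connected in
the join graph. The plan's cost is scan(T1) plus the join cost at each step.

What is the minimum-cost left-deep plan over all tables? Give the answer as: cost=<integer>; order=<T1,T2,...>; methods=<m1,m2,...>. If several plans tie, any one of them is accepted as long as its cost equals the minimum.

Selinger DP (subsets sized 1..n):
  {B}: scan cost=200, card=200
  {D}: scan cost=80, card=80
  {C}: scan cost=120, card=120
  {A}: scan cost=100, card=100
  {BD}: card=8000; try (D,hash)→1520, (B,merge)→2520, (D,merge)→2640, (B,hash)→3360, (D,nl_idx)→9600, (B,nl)→16080 …(+1); best=1520 via (D,hash)
  {BC}: card=4800; try (C,hash)→2080, (B,merge)→2880, (C,merge)→2960, (B,hash)→3440, (B,nl)→24120, (C,nl)→24200; best=2080 via (C,hash)
  {AB}: card=5000; try (A,hash)→1800, (B,merge)→2700, (A,merge)→2800, (B,hash)→3400, (B,nl)→20100, (A,nl)→20200; best=1800 via (A,hash)
  {BCD}: card=192000; try (D,hash)→8000, (C,hash)→11200, (D,merge)→69920, (C,merge)→114480, (D,nl_idx)→227680, (D,nl)→386080 …(+1); best=8000 via (D,hash)
  {ABD}: card=200000; try (D,hash)→7920, (A,hash)→10920, (D,merge)→72440, (A,merge)→114320, (D,nl_idx)→236800, (D,nl)→401800 …(+1); best=7920 via (D,hash)
  {ABC}: card=120000; try (A,hash)→8280, (C,hash)→8480, (A,merge)→70080, (C,merge)→72760, (A,nl)→482080, (C,nl)→601800; best=8280 via (A,hash)
  {ABCD}: card=4800000; try (D,hash)→129400, (A,hash)→201400, (C,hash)→209600, (D,merge)→2168920, (A,merge)→3656800, (C,merge)→3808880 …(+4); best=129400 via (D,hash)

cost=129400; order=B,C,A,D; methods=hash,hash,hash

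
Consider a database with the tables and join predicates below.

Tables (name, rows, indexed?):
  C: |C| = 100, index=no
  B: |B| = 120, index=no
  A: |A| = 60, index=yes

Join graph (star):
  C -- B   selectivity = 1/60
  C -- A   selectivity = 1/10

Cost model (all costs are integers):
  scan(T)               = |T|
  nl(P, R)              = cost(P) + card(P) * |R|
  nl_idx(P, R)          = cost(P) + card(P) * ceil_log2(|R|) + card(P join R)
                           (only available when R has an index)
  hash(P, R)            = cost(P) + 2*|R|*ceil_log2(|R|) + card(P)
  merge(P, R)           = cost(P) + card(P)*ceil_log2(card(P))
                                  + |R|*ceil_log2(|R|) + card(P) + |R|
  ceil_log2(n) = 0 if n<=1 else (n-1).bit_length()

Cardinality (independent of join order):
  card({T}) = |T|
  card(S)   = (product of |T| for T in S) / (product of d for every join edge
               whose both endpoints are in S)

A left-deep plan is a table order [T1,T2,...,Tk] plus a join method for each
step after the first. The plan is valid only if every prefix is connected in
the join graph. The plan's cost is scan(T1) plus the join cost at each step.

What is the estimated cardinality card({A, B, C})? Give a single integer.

Tables in S: A(60), B(120), C(100)
Edges inside S: C-B(d=60), C-A(d=10)
numerator = 60 * 120 * 100 = 720000
denominator = 60 * 10 = 600
card(S) = 720000 / 600 = 1200

1200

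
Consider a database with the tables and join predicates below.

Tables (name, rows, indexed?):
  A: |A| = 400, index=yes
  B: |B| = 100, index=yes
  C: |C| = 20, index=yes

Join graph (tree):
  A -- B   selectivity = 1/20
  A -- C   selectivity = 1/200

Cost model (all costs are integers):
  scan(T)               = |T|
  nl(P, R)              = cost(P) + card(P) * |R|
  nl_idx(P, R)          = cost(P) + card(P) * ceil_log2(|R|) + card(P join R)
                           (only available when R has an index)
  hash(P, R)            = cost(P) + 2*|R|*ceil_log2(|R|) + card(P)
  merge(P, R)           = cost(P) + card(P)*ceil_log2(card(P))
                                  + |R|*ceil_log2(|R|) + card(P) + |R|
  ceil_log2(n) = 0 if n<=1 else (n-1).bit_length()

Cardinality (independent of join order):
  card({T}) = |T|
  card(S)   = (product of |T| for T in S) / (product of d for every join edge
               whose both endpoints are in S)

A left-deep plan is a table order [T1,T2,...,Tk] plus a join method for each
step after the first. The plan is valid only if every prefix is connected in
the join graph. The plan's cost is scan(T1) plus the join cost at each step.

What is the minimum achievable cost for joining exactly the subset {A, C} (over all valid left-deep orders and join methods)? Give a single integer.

Selinger DP over subsets of {A,C}:
  {A}: scan cost=400, card=400
  {C}: scan cost=20, card=20
  {AC}: card=40; try (A,nl_idx)→240, (C,hash)→1000, (C,nl_idx)→2440, (A,merge)→4140, (C,merge)→4520, (A,hash)→7240 …(+2); best=240 via (A,nl_idx)

240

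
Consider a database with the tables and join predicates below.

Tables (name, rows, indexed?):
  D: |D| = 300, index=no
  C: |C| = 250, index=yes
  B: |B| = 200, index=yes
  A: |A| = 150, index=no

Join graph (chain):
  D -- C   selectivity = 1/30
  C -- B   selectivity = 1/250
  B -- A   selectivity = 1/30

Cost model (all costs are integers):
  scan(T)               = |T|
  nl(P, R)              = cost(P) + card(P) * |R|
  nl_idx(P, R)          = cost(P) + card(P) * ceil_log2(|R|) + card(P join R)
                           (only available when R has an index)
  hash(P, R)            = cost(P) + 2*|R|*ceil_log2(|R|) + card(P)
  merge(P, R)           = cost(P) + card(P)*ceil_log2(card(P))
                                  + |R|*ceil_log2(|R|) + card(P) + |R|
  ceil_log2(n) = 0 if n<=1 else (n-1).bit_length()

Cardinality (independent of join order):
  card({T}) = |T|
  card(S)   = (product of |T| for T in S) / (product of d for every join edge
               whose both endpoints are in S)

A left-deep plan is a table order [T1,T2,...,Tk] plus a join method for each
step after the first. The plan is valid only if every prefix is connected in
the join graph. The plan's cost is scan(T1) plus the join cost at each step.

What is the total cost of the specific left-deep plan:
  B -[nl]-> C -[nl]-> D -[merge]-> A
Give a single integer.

step 1: scan B: cost=200, card=200
step 2: join C via nl
    card(P join C) = 200*250/(250) = 200
    cost = 200 + 200*250 = 50200
step 3: join D via nl
    card(P join D) = 200*300/(30) = 2000
    cost = 50200 + 200*300 = 110200
step 4: join A via merge
    card(P join A) = 2000*150/(30) = 10000
    cost = 110200 + 2000*11 + 150*8 + 2000 + 150 = 135550

135550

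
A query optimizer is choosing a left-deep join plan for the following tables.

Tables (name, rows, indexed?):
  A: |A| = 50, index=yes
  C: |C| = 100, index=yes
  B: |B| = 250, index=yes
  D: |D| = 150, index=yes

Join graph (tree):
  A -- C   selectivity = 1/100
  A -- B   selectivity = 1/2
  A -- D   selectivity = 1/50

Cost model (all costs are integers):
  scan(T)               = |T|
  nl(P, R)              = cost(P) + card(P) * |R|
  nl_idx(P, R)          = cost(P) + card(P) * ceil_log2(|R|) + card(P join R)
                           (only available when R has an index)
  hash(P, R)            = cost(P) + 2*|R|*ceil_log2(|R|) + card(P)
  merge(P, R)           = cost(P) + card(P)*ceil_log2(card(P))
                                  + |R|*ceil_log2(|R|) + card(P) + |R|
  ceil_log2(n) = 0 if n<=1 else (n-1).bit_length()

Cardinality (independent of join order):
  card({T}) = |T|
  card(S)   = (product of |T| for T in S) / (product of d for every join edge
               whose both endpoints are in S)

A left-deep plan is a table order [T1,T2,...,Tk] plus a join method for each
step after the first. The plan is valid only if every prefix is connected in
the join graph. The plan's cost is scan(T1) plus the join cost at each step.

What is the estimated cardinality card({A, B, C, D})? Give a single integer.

18750

Tables in S: A(50), B(250), C(100), D(150)
Edges inside S: A-C(d=100), A-B(d=2), A-D(d=50)
numerator = 50 * 250 * 100 * 150 = 187500000
denominator = 100 * 2 * 50 = 10000
card(S) = 187500000 / 10000 = 18750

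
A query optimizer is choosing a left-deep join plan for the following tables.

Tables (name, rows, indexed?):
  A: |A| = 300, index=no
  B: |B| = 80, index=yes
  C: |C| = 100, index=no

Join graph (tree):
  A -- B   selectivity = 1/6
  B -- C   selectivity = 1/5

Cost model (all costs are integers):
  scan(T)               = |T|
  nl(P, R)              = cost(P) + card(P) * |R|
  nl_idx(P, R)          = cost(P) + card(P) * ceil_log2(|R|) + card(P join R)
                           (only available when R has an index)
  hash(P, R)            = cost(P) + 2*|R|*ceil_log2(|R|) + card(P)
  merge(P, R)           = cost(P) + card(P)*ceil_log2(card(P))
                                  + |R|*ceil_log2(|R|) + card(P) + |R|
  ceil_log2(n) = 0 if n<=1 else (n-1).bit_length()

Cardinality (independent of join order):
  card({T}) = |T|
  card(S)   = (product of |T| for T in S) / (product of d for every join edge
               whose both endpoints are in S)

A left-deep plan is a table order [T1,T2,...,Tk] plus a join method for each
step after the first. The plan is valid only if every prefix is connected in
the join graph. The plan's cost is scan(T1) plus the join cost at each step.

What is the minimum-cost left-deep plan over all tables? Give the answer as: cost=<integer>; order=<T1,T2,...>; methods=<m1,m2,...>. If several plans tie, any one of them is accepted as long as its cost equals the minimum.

cost=7120; order=A,B,C; methods=hash,hash

Selinger DP (subsets sized 1..n):
  {A}: scan cost=300, card=300
  {B}: scan cost=80, card=80
  {C}: scan cost=100, card=100
  {AB}: card=4000; try (B,hash)→1720, (A,merge)→3720, (B,merge)→3940, (A,hash)→5560, (B,nl_idx)→6400, (A,nl)→24080 …(+1); best=1720 via (B,hash)
  {BC}: card=1600; try (B,hash)→1320, (C,merge)→1520, (B,merge)→1540, (C,hash)→1560, (B,nl_idx)→2400, (C,nl)→8080 …(+1); best=1320 via (B,hash)
  {ABC}: card=80000; try (C,hash)→7120, (A,hash)→8320, (A,merge)→23520, (C,merge)→54520, (C,nl)→401720, (A,nl)→481320; best=7120 via (C,hash)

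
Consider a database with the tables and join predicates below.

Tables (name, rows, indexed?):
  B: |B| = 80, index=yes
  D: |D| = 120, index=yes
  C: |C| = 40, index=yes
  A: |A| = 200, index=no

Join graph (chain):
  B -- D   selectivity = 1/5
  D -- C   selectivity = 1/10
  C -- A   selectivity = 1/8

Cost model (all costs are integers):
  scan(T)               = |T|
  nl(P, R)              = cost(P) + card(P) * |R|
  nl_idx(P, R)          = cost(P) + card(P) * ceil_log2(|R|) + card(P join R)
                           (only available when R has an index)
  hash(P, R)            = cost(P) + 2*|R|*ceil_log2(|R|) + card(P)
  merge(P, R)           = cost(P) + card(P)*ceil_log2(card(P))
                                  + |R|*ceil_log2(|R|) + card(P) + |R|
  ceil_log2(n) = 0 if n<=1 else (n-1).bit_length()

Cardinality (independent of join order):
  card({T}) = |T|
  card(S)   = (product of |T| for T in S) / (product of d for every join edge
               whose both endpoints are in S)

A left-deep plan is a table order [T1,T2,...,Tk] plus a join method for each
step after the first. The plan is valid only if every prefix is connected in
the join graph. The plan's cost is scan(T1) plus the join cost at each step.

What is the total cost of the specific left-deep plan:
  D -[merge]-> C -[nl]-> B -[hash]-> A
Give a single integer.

50640

step 1: scan D: cost=120, card=120
step 2: join C via merge
    card(P join C) = 120*40/(10) = 480
    cost = 120 + 120*7 + 40*6 + 120 + 40 = 1360
step 3: join B via nl
    card(P join B) = 480*80/(5) = 7680
    cost = 1360 + 480*80 = 39760
step 4: join A via hash
    card(P join A) = 7680*200/(8) = 192000
    cost = 39760 + 2*200*8 + 7680 = 50640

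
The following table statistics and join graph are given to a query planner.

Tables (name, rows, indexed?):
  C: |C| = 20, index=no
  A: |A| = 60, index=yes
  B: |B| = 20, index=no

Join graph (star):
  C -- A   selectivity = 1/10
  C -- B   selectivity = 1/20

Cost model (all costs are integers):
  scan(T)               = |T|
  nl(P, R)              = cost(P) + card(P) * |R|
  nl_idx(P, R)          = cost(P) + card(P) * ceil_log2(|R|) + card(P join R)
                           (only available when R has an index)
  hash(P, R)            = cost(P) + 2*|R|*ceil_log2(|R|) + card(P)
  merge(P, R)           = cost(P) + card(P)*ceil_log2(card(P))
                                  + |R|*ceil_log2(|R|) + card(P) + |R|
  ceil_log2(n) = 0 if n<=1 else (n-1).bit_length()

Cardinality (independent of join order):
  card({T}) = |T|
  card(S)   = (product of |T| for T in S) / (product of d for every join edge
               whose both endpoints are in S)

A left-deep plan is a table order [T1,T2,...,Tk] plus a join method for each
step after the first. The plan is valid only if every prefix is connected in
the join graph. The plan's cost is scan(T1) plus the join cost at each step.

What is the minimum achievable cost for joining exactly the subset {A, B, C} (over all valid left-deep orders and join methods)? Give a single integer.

480

Selinger DP over subsets of {A,B,C}:
  {C}: scan cost=20, card=20
  {A}: scan cost=60, card=60
  {B}: scan cost=20, card=20
  {AC}: card=120; try (A,nl_idx)→260, (C,hash)→320, (A,merge)→560, (C,merge)→600, (A,hash)→760, (A,nl)→1220 …(+1); best=260 via (A,nl_idx)
  {BC}: card=20; try (C,hash)→240, (B,hash)→240, (C,merge)→260, (B,merge)→260, (C,nl)→420, (B,nl)→420; best=240 via (C,hash)
  {ABC}: card=120; try (A,nl_idx)→480, (B,hash)→580, (A,merge)→780, (A,hash)→980, (B,merge)→1340, (A,nl)→1440 …(+1); best=480 via (A,nl_idx)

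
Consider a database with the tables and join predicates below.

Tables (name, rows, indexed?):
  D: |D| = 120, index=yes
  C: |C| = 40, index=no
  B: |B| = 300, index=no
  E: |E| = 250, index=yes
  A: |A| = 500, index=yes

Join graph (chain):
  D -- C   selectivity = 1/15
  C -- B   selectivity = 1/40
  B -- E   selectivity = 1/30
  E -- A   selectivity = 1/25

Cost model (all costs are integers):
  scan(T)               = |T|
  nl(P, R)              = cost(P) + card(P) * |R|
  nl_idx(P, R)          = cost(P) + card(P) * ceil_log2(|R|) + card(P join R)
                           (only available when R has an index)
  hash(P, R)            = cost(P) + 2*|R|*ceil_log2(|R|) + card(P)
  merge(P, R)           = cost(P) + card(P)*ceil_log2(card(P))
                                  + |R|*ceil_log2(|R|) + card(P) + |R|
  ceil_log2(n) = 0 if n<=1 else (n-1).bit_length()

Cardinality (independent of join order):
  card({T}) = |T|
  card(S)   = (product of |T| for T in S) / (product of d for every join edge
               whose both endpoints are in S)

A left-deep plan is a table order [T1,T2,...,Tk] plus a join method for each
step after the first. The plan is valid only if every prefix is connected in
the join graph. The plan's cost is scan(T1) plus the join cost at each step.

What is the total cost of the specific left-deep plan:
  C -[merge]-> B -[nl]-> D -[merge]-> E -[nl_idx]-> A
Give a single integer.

652770

step 1: scan C: cost=40, card=40
step 2: join B via merge
    card(P join B) = 40*300/(40) = 300
    cost = 40 + 40*6 + 300*9 + 40 + 300 = 3320
step 3: join D via nl
    card(P join D) = 300*120/(15) = 2400
    cost = 3320 + 300*120 = 39320
step 4: join E via merge
    card(P join E) = 2400*250/(30) = 20000
    cost = 39320 + 2400*12 + 250*8 + 2400 + 250 = 72770
step 5: join A via nl_idx
    card(P join A) = 20000*500/(25) = 400000
    cost = 72770 + 20000*9 + 400000 = 652770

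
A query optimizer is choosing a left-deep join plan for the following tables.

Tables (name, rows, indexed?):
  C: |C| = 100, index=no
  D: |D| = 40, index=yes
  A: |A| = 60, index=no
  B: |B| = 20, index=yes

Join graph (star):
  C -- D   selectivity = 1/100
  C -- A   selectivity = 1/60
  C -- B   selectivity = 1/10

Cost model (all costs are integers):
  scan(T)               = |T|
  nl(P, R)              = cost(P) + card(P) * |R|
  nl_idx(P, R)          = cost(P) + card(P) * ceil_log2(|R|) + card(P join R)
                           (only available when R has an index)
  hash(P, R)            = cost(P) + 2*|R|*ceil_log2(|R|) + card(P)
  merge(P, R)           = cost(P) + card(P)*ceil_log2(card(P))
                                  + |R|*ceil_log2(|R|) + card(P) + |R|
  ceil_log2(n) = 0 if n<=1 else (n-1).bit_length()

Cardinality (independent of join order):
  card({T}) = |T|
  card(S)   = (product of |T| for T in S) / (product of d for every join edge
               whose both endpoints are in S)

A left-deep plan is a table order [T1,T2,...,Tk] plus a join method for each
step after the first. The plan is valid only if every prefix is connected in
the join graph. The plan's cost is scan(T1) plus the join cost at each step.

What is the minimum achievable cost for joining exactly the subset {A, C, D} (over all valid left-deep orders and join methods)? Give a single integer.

Selinger DP over subsets of {A,C,D}:
  {C}: scan cost=100, card=100
  {D}: scan cost=40, card=40
  {A}: scan cost=60, card=60
  {CD}: card=40; try (D,hash)→680, (D,nl_idx)→740, (C,merge)→1120, (D,merge)→1180, (C,hash)→1480, (C,nl)→4040 …(+1); best=680 via (D,hash)
  {AC}: card=100; try (A,hash)→920, (C,merge)→1280, (A,merge)→1320, (C,hash)→1520, (C,nl)→6060, (A,nl)→6100; best=920 via (A,hash)
  {ACD}: card=40; try (A,merge)→1380, (A,hash)→1440, (D,hash)→1500, (D,nl_idx)→1560, (D,merge)→2000, (A,nl)→3080 …(+1); best=1380 via (A,merge)

1380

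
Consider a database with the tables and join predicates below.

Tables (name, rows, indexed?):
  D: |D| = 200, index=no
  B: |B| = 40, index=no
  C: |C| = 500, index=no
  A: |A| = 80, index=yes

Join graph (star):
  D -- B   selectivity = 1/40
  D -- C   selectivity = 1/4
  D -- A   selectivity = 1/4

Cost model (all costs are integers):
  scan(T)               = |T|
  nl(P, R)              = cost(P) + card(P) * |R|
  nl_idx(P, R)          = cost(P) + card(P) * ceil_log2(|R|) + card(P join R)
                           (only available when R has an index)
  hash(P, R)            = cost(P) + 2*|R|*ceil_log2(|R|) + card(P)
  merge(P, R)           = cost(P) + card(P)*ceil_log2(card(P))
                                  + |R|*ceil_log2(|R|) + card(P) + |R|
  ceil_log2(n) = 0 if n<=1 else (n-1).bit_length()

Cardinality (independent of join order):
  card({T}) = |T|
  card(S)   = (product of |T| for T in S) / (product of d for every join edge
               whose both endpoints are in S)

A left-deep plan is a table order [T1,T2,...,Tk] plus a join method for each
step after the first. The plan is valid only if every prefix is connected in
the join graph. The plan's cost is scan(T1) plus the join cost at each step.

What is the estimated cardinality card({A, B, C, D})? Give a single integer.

500000

Tables in S: A(80), B(40), C(500), D(200)
Edges inside S: D-B(d=40), D-C(d=4), D-A(d=4)
numerator = 80 * 40 * 500 * 200 = 320000000
denominator = 40 * 4 * 4 = 640
card(S) = 320000000 / 640 = 500000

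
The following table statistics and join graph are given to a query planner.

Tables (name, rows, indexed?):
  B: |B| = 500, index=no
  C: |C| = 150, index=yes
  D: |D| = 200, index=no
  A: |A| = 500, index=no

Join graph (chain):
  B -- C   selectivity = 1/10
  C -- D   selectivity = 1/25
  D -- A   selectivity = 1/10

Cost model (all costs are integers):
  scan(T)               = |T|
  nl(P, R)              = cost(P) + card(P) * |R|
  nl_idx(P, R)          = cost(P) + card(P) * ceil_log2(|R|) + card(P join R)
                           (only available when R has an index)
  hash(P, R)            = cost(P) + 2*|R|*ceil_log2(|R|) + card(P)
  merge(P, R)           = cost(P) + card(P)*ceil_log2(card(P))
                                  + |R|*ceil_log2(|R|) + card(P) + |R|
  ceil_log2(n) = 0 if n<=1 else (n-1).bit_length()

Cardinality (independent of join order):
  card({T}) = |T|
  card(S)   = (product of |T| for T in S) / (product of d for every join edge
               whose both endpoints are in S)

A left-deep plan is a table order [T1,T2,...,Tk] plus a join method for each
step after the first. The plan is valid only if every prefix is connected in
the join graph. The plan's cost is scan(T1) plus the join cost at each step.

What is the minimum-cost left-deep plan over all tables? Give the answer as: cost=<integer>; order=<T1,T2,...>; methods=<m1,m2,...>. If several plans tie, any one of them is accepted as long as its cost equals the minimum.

cost=82000; order=D,C,A,B; methods=hash,hash,hash

Selinger DP (subsets sized 1..n):
  {B}: scan cost=500, card=500
  {C}: scan cost=150, card=150
  {D}: scan cost=200, card=200
  {A}: scan cost=500, card=500
  {BC}: card=7500; try (C,hash)→3400, (B,merge)→6500, (C,merge)→6850, (B,hash)→9300, (C,nl_idx)→12000, (B,nl)→75150 …(+1); best=3400 via (C,hash)
  {CD}: card=1200; try (C,hash)→2800, (C,nl_idx)→3000, (D,merge)→3300, (C,merge)→3350, (D,hash)→3500, (D,nl)→30150 …(+1); best=2800 via (C,hash)
  {AD}: card=10000; try (D,hash)→4200, (A,merge)→7000, (D,merge)→7300, (A,hash)→9400, (A,nl)→100200, (D,nl)→100500; best=4200 via (D,hash)
  {BCD}: card=60000; try (B,hash)→13000, (D,hash)→14100, (B,merge)→22200, (D,merge)→110200, (B,nl)→602800, (D,nl)→1503400; best=13000 via (B,hash)
  {ACD}: card=60000; try (A,hash)→13000, (C,hash)→16600, (A,merge)→22200, (C,nl_idx)→144200, (C,merge)→155550, (A,nl)→602800 …(+1); best=13000 via (A,hash)
  {ABCD}: card=3000000; try (B,hash)→82000, (A,hash)→82000, (B,merge)→1038000, (A,merge)→1038000, (B,nl)→30013000, (A,nl)→30013000; best=82000 via (B,hash)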